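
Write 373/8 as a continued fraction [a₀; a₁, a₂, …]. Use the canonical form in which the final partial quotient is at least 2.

[46; 1, 1, 1, 2]

373 = 46·8 + 5, so a_0 = 46
8 = 1·5 + 3, so a_1 = 1
5 = 1·3 + 2, so a_2 = 1
3 = 1·2 + 1, so a_3 = 1
2 = 2·1 + 0, so a_4 = 2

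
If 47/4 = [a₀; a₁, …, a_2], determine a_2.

3

47 = 11·4 + 3, so a_0 = 11
4 = 1·3 + 1, so a_1 = 1
3 = 3·1 + 0, so a_2 = 3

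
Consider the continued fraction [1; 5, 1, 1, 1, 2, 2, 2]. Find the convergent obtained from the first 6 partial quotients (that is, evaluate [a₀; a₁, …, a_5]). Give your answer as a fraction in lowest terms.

53/45

Start with 2.
1 + 1/(2/1) = 1 + 1/2 = 3/2
1 + 1/(3/2) = 1 + 2/3 = 5/3
1 + 1/(5/3) = 1 + 3/5 = 8/5
5 + 1/(8/5) = 5 + 5/8 = 45/8
1 + 1/(45/8) = 1 + 8/45 = 53/45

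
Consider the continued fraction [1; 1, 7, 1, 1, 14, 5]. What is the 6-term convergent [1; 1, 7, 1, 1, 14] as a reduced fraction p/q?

a_0 = 1: 1/1
a_1 = 1: 2/1
a_2 = 7: 15/8
a_3 = 1: 17/9
a_4 = 1: 32/17
a_5 = 14: 465/247

465/247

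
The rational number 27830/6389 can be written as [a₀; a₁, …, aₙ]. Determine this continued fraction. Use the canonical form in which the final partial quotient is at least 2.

[4; 2, 1, 4, 3, 1, 35, 3]

Apply division with remainder until the remainder is 0:
27830 = 4·6389 + 2274, so a_0 = 4
6389 = 2·2274 + 1841, so a_1 = 2
2274 = 1·1841 + 433, so a_2 = 1
1841 = 4·433 + 109, so a_3 = 4
433 = 3·109 + 106, so a_4 = 3
109 = 1·106 + 3, so a_5 = 1
106 = 35·3 + 1, so a_6 = 35
3 = 3·1 + 0, so a_7 = 3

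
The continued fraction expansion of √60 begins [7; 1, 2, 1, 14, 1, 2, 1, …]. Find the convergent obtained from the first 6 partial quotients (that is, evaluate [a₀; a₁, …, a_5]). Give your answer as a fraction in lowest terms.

488/63

a_0 = 7: 7/1
a_1 = 1: 8/1
a_2 = 2: 23/3
a_3 = 1: 31/4
a_4 = 14: 457/59
a_5 = 1: 488/63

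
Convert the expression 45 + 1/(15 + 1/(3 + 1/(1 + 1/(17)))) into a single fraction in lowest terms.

a_0 = 45: 45/1
a_1 = 15: 676/15
a_2 = 3: 2073/46
a_3 = 1: 2749/61
a_4 = 17: 48806/1083

48806/1083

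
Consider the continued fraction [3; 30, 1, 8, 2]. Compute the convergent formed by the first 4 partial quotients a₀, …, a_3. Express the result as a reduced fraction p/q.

Start with 8.
1 + 1/(8/1) = 1 + 1/8 = 9/8
30 + 1/(9/8) = 30 + 8/9 = 278/9
3 + 1/(278/9) = 3 + 9/278 = 843/278

843/278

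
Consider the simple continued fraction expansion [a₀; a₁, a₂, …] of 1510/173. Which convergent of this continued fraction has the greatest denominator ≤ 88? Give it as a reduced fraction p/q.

707/81

a_0 = 8: 8/1  (≤ bound)
a_1 = 1: 9/1  (≤ bound)
a_2 = 2: 26/3  (≤ bound)
a_3 = 1: 35/4  (≤ bound)
a_4 = 2: 96/11  (≤ bound)
a_5 = 7: 707/81  (≤ bound)
a_6 = 2: 1510/173  (> 88, stop)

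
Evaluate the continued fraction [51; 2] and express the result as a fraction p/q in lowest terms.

Use the convergent recurrence hₖ = aₖ·hₖ₋₁ + hₖ₋₂ (and likewise for the denominators kₖ):
a_0 = 51: 51/1
a_1 = 2: 103/2

103/2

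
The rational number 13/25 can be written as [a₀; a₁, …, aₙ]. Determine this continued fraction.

[0; 1, 1, 12]

13 = 0·25 + 13, so a_0 = 0
25 = 1·13 + 12, so a_1 = 1
13 = 1·12 + 1, so a_2 = 1
12 = 12·1 + 0, so a_3 = 12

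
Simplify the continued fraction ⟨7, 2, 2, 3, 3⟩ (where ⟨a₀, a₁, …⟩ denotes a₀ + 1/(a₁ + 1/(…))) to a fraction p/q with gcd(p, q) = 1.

415/56

a_0 = 7: 7/1
a_1 = 2: 15/2
a_2 = 2: 37/5
a_3 = 3: 126/17
a_4 = 3: 415/56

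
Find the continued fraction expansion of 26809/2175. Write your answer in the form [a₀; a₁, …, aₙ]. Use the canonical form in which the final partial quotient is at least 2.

⌊26809/2175⌋ = 12, remainder 709
⌊2175/709⌋ = 3, remainder 48
⌊709/48⌋ = 14, remainder 37
⌊48/37⌋ = 1, remainder 11
⌊37/11⌋ = 3, remainder 4
⌊11/4⌋ = 2, remainder 3
⌊4/3⌋ = 1, remainder 1
⌊3/1⌋ = 3, remainder 0

[12; 3, 14, 1, 3, 2, 1, 3]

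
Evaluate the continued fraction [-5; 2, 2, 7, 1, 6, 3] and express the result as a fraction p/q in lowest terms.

-4177/909

Build up convergents one term at a time:
a_0 = -5: -5/1
a_1 = 2: -9/2
a_2 = 2: -23/5
a_3 = 7: -170/37
a_4 = 1: -193/42
a_5 = 6: -1328/289
a_6 = 3: -4177/909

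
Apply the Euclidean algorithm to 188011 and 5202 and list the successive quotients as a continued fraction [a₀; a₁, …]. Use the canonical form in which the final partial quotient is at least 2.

⌊188011/5202⌋ = 36, remainder 739
⌊5202/739⌋ = 7, remainder 29
⌊739/29⌋ = 25, remainder 14
⌊29/14⌋ = 2, remainder 1
⌊14/1⌋ = 14, remainder 0

[36; 7, 25, 2, 14]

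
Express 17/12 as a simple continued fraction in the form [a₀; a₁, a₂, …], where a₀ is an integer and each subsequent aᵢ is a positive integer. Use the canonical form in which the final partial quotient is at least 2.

[1; 2, 2, 2]

Run the Euclidean algorithm, recording each quotient:
17 = 1·12 + 5, so a_0 = 1
12 = 2·5 + 2, so a_1 = 2
5 = 2·2 + 1, so a_2 = 2
2 = 2·1 + 0, so a_3 = 2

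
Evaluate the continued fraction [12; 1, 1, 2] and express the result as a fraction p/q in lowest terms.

63/5

Use the convergent recurrence hₖ = aₖ·hₖ₋₁ + hₖ₋₂ (and likewise for the denominators kₖ):
a_0 = 12: 12/1
a_1 = 1: 13/1
a_2 = 1: 25/2
a_3 = 2: 63/5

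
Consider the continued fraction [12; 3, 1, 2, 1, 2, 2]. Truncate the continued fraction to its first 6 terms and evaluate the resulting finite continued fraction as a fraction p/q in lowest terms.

503/41

Start with 2.
1 + 1/(2/1) = 1 + 1/2 = 3/2
2 + 1/(3/2) = 2 + 2/3 = 8/3
1 + 1/(8/3) = 1 + 3/8 = 11/8
3 + 1/(11/8) = 3 + 8/11 = 41/11
12 + 1/(41/11) = 12 + 11/41 = 503/41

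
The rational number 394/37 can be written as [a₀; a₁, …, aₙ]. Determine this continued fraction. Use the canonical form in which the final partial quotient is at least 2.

[10; 1, 1, 1, 5, 2]

Apply division with remainder until the remainder is 0:
394 ÷ 37 → quotient 10, remainder 24
37 ÷ 24 → quotient 1, remainder 13
24 ÷ 13 → quotient 1, remainder 11
13 ÷ 11 → quotient 1, remainder 2
11 ÷ 2 → quotient 5, remainder 1
2 ÷ 1 → quotient 2, remainder 0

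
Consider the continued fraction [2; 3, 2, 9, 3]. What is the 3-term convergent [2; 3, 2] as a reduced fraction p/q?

Start with 2.
3 + 1/(2/1) = 3 + 1/2 = 7/2
2 + 1/(7/2) = 2 + 2/7 = 16/7

16/7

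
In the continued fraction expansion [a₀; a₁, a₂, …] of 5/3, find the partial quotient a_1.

1

⌊5/3⌋ = 1, remainder 2
⌊3/2⌋ = 1, remainder 1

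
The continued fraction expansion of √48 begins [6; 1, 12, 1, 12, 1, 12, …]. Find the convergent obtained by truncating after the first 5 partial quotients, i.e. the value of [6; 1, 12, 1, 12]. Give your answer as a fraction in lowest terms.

Start with 12.
1 + 1/(12/1) = 1 + 1/12 = 13/12
12 + 1/(13/12) = 12 + 12/13 = 168/13
1 + 1/(168/13) = 1 + 13/168 = 181/168
6 + 1/(181/168) = 6 + 168/181 = 1254/181

1254/181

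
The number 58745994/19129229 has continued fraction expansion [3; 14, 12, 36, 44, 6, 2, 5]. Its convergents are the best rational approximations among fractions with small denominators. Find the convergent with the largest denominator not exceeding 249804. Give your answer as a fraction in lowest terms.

18727/6098

a_0 = 3: 3/1  (≤ bound)
a_1 = 14: 43/14  (≤ bound)
a_2 = 12: 519/169  (≤ bound)
a_3 = 36: 18727/6098  (≤ bound)
a_4 = 44: 824507/268481  (> 249804, stop)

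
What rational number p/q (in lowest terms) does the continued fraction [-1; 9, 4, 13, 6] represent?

Use the convergent recurrence hₖ = aₖ·hₖ₋₁ + hₖ₋₂ (and likewise for the denominators kₖ):
a_0 = -1: -1/1
a_1 = 9: -8/9
a_2 = 4: -33/37
a_3 = 13: -437/490
a_4 = 6: -2655/2977

-2655/2977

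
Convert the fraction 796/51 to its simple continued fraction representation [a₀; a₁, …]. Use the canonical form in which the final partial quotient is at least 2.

[15; 1, 1, 1, 1, 4, 2]

796 ÷ 51 → quotient 15, remainder 31
51 ÷ 31 → quotient 1, remainder 20
31 ÷ 20 → quotient 1, remainder 11
20 ÷ 11 → quotient 1, remainder 9
11 ÷ 9 → quotient 1, remainder 2
9 ÷ 2 → quotient 4, remainder 1
2 ÷ 1 → quotient 2, remainder 0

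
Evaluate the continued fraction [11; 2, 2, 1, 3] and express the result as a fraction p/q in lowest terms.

297/26

Collapse the nested fraction from the inside out:
Start with 3.
1 + 1/(3/1) = 1 + 1/3 = 4/3
2 + 1/(4/3) = 2 + 3/4 = 11/4
2 + 1/(11/4) = 2 + 4/11 = 26/11
11 + 1/(26/11) = 11 + 11/26 = 297/26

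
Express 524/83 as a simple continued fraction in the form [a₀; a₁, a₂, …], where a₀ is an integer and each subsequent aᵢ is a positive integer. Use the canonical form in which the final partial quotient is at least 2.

⌊524/83⌋ = 6, remainder 26
⌊83/26⌋ = 3, remainder 5
⌊26/5⌋ = 5, remainder 1
⌊5/1⌋ = 5, remainder 0

[6; 3, 5, 5]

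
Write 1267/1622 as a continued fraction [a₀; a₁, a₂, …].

⌊1267/1622⌋ = 0, remainder 1267
⌊1622/1267⌋ = 1, remainder 355
⌊1267/355⌋ = 3, remainder 202
⌊355/202⌋ = 1, remainder 153
⌊202/153⌋ = 1, remainder 49
⌊153/49⌋ = 3, remainder 6
⌊49/6⌋ = 8, remainder 1
⌊6/1⌋ = 6, remainder 0

[0; 1, 3, 1, 1, 3, 8, 6]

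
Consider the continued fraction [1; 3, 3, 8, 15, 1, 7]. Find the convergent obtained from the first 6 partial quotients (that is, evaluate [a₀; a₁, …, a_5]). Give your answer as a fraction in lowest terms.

a_0 = 1: 1/1
a_1 = 3: 4/3
a_2 = 3: 13/10
a_3 = 8: 108/83
a_4 = 15: 1633/1255
a_5 = 1: 1741/1338

1741/1338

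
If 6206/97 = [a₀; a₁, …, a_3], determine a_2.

47

Repeatedly divide and take the remainder:
⌊6206/97⌋ = 63, remainder 95
⌊97/95⌋ = 1, remainder 2
⌊95/2⌋ = 47, remainder 1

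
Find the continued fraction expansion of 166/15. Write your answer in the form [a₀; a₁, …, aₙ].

[11; 15]

Apply division with remainder until the remainder is 0:
166 ÷ 15 → quotient 11, remainder 1
15 ÷ 1 → quotient 15, remainder 0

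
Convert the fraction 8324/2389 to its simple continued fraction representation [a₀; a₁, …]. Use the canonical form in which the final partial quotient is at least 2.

8324 = 3·2389 + 1157, so a_0 = 3
2389 = 2·1157 + 75, so a_1 = 2
1157 = 15·75 + 32, so a_2 = 15
75 = 2·32 + 11, so a_3 = 2
32 = 2·11 + 10, so a_4 = 2
11 = 1·10 + 1, so a_5 = 1
10 = 10·1 + 0, so a_6 = 10

[3; 2, 15, 2, 2, 1, 10]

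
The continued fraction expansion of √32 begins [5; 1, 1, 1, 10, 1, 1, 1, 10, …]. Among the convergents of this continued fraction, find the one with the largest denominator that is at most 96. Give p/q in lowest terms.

379/67

List convergents until the denominator exceeds the bound:
a_0 = 5: 5/1  (≤ bound)
a_1 = 1: 6/1  (≤ bound)
a_2 = 1: 11/2  (≤ bound)
a_3 = 1: 17/3  (≤ bound)
a_4 = 10: 181/32  (≤ bound)
a_5 = 1: 198/35  (≤ bound)
a_6 = 1: 379/67  (≤ bound)
a_7 = 1: 577/102  (> 96, stop)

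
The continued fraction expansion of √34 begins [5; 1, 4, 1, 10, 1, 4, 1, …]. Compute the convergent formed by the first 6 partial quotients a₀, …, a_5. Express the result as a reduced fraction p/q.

a_0 = 5: 5/1
a_1 = 1: 6/1
a_2 = 4: 29/5
a_3 = 1: 35/6
a_4 = 10: 379/65
a_5 = 1: 414/71

414/71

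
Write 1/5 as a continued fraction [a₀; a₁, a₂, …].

[0; 5]

⌊1/5⌋ = 0, remainder 1
⌊5/1⌋ = 5, remainder 0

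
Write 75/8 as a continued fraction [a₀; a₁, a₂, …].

Repeatedly divide and take the remainder:
75 ÷ 8 → quotient 9, remainder 3
8 ÷ 3 → quotient 2, remainder 2
3 ÷ 2 → quotient 1, remainder 1
2 ÷ 1 → quotient 2, remainder 0

[9; 2, 1, 2]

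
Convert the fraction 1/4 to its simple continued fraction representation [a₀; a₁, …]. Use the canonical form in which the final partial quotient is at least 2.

1 ÷ 4 → quotient 0, remainder 1
4 ÷ 1 → quotient 4, remainder 0

[0; 4]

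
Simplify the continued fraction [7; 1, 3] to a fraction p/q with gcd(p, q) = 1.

31/4

a_0 = 7: 7/1
a_1 = 1: 8/1
a_2 = 3: 31/4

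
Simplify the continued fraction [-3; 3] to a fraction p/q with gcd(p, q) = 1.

-8/3

Start with 3.
-3 + 1/(3/1) = -3 + 1/3 = -8/3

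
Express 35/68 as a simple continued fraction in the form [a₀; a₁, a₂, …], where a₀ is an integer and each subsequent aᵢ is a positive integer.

[0; 1, 1, 16, 2]

35 = 0·68 + 35, so a_0 = 0
68 = 1·35 + 33, so a_1 = 1
35 = 1·33 + 2, so a_2 = 1
33 = 16·2 + 1, so a_3 = 16
2 = 2·1 + 0, so a_4 = 2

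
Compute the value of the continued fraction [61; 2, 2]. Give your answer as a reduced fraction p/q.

Start with 2.
2 + 1/(2/1) = 2 + 1/2 = 5/2
61 + 1/(5/2) = 61 + 2/5 = 307/5

307/5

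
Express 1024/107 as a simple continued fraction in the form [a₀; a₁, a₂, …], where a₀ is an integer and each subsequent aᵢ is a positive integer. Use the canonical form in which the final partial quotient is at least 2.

[9; 1, 1, 3, 15]

1024 = 9·107 + 61, so a_0 = 9
107 = 1·61 + 46, so a_1 = 1
61 = 1·46 + 15, so a_2 = 1
46 = 3·15 + 1, so a_3 = 3
15 = 15·1 + 0, so a_4 = 15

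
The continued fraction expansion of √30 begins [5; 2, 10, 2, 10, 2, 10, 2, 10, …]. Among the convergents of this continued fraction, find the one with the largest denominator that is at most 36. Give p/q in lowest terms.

115/21

a_0 = 5: 5/1  (≤ bound)
a_1 = 2: 11/2  (≤ bound)
a_2 = 10: 115/21  (≤ bound)
a_3 = 2: 241/44  (> 36, stop)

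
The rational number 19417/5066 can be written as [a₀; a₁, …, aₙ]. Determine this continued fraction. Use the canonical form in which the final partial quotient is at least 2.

[3; 1, 4, 1, 51, 1, 15]

⌊19417/5066⌋ = 3, remainder 4219
⌊5066/4219⌋ = 1, remainder 847
⌊4219/847⌋ = 4, remainder 831
⌊847/831⌋ = 1, remainder 16
⌊831/16⌋ = 51, remainder 15
⌊16/15⌋ = 1, remainder 1
⌊15/1⌋ = 15, remainder 0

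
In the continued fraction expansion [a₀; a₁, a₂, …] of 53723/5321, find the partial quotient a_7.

Repeatedly divide and take the remainder:
⌊53723/5321⌋ = 10, remainder 513
⌊5321/513⌋ = 10, remainder 191
⌊513/191⌋ = 2, remainder 131
⌊191/131⌋ = 1, remainder 60
⌊131/60⌋ = 2, remainder 11
⌊60/11⌋ = 5, remainder 5
⌊11/5⌋ = 2, remainder 1
⌊5/1⌋ = 5, remainder 0

5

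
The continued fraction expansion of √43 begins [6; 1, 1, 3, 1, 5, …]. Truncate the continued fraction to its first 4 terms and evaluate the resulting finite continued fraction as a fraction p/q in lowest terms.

46/7

Collapse the nested fraction from the inside out:
Start with 3.
1 + 1/(3/1) = 1 + 1/3 = 4/3
1 + 1/(4/3) = 1 + 3/4 = 7/4
6 + 1/(7/4) = 6 + 4/7 = 46/7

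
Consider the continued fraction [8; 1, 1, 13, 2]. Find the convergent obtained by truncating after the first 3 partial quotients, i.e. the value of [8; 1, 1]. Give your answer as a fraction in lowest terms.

17/2

Start with 1.
1 + 1/(1/1) = 1 + 1/1 = 2/1
8 + 1/(2/1) = 8 + 1/2 = 17/2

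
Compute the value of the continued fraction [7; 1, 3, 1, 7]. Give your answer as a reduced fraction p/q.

Use the convergent recurrence hₖ = aₖ·hₖ₋₁ + hₖ₋₂ (and likewise for the denominators kₖ):
a_0 = 7: 7/1
a_1 = 1: 8/1
a_2 = 3: 31/4
a_3 = 1: 39/5
a_4 = 7: 304/39

304/39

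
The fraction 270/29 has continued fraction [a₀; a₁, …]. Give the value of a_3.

2

⌊270/29⌋ = 9, remainder 9
⌊29/9⌋ = 3, remainder 2
⌊9/2⌋ = 4, remainder 1
⌊2/1⌋ = 2, remainder 0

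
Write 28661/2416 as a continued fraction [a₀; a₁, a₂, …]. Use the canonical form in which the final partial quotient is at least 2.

Apply division with remainder until the remainder is 0:
28661 ÷ 2416 → quotient 11, remainder 2085
2416 ÷ 2085 → quotient 1, remainder 331
2085 ÷ 331 → quotient 6, remainder 99
331 ÷ 99 → quotient 3, remainder 34
99 ÷ 34 → quotient 2, remainder 31
34 ÷ 31 → quotient 1, remainder 3
31 ÷ 3 → quotient 10, remainder 1
3 ÷ 1 → quotient 3, remainder 0

[11; 1, 6, 3, 2, 1, 10, 3]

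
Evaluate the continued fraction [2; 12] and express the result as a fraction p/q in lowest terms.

Start with 12.
2 + 1/(12/1) = 2 + 1/12 = 25/12

25/12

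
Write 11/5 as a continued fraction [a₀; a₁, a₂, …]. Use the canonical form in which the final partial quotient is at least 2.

[2; 5]

Apply division with remainder until the remainder is 0:
11 ÷ 5 → quotient 2, remainder 1
5 ÷ 1 → quotient 5, remainder 0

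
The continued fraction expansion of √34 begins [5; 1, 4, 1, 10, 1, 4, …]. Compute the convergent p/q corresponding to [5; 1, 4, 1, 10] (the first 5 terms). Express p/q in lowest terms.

379/65

Start with 10.
1 + 1/(10/1) = 1 + 1/10 = 11/10
4 + 1/(11/10) = 4 + 10/11 = 54/11
1 + 1/(54/11) = 1 + 11/54 = 65/54
5 + 1/(65/54) = 5 + 54/65 = 379/65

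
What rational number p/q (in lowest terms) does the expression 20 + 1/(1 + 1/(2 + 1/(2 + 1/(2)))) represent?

352/17

Starting at the tail and folding back:
Start with 2.
2 + 1/(2/1) = 2 + 1/2 = 5/2
2 + 1/(5/2) = 2 + 2/5 = 12/5
1 + 1/(12/5) = 1 + 5/12 = 17/12
20 + 1/(17/12) = 20 + 12/17 = 352/17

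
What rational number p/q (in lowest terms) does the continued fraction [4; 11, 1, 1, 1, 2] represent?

a_0 = 4: 4/1
a_1 = 11: 45/11
a_2 = 1: 49/12
a_3 = 1: 94/23
a_4 = 1: 143/35
a_5 = 2: 380/93

380/93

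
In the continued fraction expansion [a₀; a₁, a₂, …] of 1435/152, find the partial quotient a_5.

1435 ÷ 152 → quotient 9, remainder 67
152 ÷ 67 → quotient 2, remainder 18
67 ÷ 18 → quotient 3, remainder 13
18 ÷ 13 → quotient 1, remainder 5
13 ÷ 5 → quotient 2, remainder 3
5 ÷ 3 → quotient 1, remainder 2

1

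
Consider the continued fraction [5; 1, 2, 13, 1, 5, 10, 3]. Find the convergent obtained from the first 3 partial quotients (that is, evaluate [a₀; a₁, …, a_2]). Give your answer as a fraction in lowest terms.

17/3

Work from the innermost term outward:
Start with 2.
1 + 1/(2/1) = 1 + 1/2 = 3/2
5 + 1/(3/2) = 5 + 2/3 = 17/3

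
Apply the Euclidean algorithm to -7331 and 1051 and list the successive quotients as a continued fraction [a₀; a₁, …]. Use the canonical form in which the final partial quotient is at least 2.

[-7; 40, 2, 2, 1, 3]

Repeatedly divide and take the remainder:
⌊-7331/1051⌋ = -7, remainder 26
⌊1051/26⌋ = 40, remainder 11
⌊26/11⌋ = 2, remainder 4
⌊11/4⌋ = 2, remainder 3
⌊4/3⌋ = 1, remainder 1
⌊3/1⌋ = 3, remainder 0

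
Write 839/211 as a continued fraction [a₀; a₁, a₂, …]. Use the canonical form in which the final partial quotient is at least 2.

Repeatedly divide and take the remainder:
839 = 3·211 + 206, so a_0 = 3
211 = 1·206 + 5, so a_1 = 1
206 = 41·5 + 1, so a_2 = 41
5 = 5·1 + 0, so a_3 = 5

[3; 1, 41, 5]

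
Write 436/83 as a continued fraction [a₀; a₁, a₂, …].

⌊436/83⌋ = 5, remainder 21
⌊83/21⌋ = 3, remainder 20
⌊21/20⌋ = 1, remainder 1
⌊20/1⌋ = 20, remainder 0

[5; 3, 1, 20]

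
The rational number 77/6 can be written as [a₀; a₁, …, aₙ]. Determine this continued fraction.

[12; 1, 5]

77 = 12·6 + 5, so a_0 = 12
6 = 1·5 + 1, so a_1 = 1
5 = 5·1 + 0, so a_2 = 5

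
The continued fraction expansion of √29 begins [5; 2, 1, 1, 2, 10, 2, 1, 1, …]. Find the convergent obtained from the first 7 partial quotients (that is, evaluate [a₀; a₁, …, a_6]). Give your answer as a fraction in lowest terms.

1524/283

Start with 2.
10 + 1/(2/1) = 10 + 1/2 = 21/2
2 + 1/(21/2) = 2 + 2/21 = 44/21
1 + 1/(44/21) = 1 + 21/44 = 65/44
1 + 1/(65/44) = 1 + 44/65 = 109/65
2 + 1/(109/65) = 2 + 65/109 = 283/109
5 + 1/(283/109) = 5 + 109/283 = 1524/283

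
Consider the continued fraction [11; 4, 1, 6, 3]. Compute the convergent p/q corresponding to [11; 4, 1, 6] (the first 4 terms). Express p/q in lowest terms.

381/34

Use the convergent recurrence hₖ = aₖ·hₖ₋₁ + hₖ₋₂ (and likewise for the denominators kₖ):
a_0 = 11: 11/1
a_1 = 4: 45/4
a_2 = 1: 56/5
a_3 = 6: 381/34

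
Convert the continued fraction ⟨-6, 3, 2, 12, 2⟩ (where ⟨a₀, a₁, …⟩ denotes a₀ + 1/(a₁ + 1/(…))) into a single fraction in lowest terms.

a_0 = -6: -6/1
a_1 = 3: -17/3
a_2 = 2: -40/7
a_3 = 12: -497/87
a_4 = 2: -1034/181

-1034/181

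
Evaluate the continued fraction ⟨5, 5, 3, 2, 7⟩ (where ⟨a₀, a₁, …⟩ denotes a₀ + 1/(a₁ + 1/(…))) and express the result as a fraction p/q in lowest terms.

Start with 7.
2 + 1/(7/1) = 2 + 1/7 = 15/7
3 + 1/(15/7) = 3 + 7/15 = 52/15
5 + 1/(52/15) = 5 + 15/52 = 275/52
5 + 1/(275/52) = 5 + 52/275 = 1427/275

1427/275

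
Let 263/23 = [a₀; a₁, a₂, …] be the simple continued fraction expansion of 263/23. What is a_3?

3

⌊263/23⌋ = 11, remainder 10
⌊23/10⌋ = 2, remainder 3
⌊10/3⌋ = 3, remainder 1
⌊3/1⌋ = 3, remainder 0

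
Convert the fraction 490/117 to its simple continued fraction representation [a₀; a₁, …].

⌊490/117⌋ = 4, remainder 22
⌊117/22⌋ = 5, remainder 7
⌊22/7⌋ = 3, remainder 1
⌊7/1⌋ = 7, remainder 0

[4; 5, 3, 7]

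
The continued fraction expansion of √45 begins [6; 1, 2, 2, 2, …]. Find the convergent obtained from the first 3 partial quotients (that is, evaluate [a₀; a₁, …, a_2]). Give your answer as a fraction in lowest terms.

20/3

a_0 = 6: 6/1
a_1 = 1: 7/1
a_2 = 2: 20/3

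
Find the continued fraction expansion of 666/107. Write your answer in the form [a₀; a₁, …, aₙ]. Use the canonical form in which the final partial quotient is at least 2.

⌊666/107⌋ = 6, remainder 24
⌊107/24⌋ = 4, remainder 11
⌊24/11⌋ = 2, remainder 2
⌊11/2⌋ = 5, remainder 1
⌊2/1⌋ = 2, remainder 0

[6; 4, 2, 5, 2]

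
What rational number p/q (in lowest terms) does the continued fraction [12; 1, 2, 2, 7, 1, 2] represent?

Starting at the tail and folding back:
Start with 2.
1 + 1/(2/1) = 1 + 1/2 = 3/2
7 + 1/(3/2) = 7 + 2/3 = 23/3
2 + 1/(23/3) = 2 + 3/23 = 49/23
2 + 1/(49/23) = 2 + 23/49 = 121/49
1 + 1/(121/49) = 1 + 49/121 = 170/121
12 + 1/(170/121) = 12 + 121/170 = 2161/170

2161/170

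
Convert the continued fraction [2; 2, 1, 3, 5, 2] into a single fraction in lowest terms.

300/127

a_0 = 2: 2/1
a_1 = 2: 5/2
a_2 = 1: 7/3
a_3 = 3: 26/11
a_4 = 5: 137/58
a_5 = 2: 300/127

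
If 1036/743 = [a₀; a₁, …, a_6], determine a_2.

⌊1036/743⌋ = 1, remainder 293
⌊743/293⌋ = 2, remainder 157
⌊293/157⌋ = 1, remainder 136

1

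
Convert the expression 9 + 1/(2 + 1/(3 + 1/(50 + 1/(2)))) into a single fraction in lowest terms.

6704/711

a_0 = 9: 9/1
a_1 = 2: 19/2
a_2 = 3: 66/7
a_3 = 50: 3319/352
a_4 = 2: 6704/711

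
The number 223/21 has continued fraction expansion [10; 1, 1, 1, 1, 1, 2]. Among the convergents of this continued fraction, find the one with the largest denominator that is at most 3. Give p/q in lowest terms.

a_0 = 10: 10/1  (≤ bound)
a_1 = 1: 11/1  (≤ bound)
a_2 = 1: 21/2  (≤ bound)
a_3 = 1: 32/3  (≤ bound)
a_4 = 1: 53/5  (> 3, stop)

32/3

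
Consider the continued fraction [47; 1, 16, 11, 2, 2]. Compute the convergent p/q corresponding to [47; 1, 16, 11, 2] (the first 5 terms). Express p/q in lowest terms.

a_0 = 47: 47/1
a_1 = 1: 48/1
a_2 = 16: 815/17
a_3 = 11: 9013/188
a_4 = 2: 18841/393

18841/393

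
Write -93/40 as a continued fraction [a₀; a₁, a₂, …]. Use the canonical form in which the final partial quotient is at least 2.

[-3; 1, 2, 13]

-93 ÷ 40 → quotient -3, remainder 27
40 ÷ 27 → quotient 1, remainder 13
27 ÷ 13 → quotient 2, remainder 1
13 ÷ 1 → quotient 13, remainder 0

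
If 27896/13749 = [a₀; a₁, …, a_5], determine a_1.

27896 = 2·13749 + 398, so a_0 = 2
13749 = 34·398 + 217, so a_1 = 34

34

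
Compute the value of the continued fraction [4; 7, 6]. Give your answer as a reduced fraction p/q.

178/43

Work from the innermost term outward:
Start with 6.
7 + 1/(6/1) = 7 + 1/6 = 43/6
4 + 1/(43/6) = 4 + 6/43 = 178/43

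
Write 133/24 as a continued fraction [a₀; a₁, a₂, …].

⌊133/24⌋ = 5, remainder 13
⌊24/13⌋ = 1, remainder 11
⌊13/11⌋ = 1, remainder 2
⌊11/2⌋ = 5, remainder 1
⌊2/1⌋ = 2, remainder 0

[5; 1, 1, 5, 2]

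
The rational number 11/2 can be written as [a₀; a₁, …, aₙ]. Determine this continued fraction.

[5; 2]

⌊11/2⌋ = 5, remainder 1
⌊2/1⌋ = 2, remainder 0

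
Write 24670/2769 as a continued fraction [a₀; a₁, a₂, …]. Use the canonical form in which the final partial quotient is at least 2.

[8; 1, 10, 31, 2, 1, 2]

⌊24670/2769⌋ = 8, remainder 2518
⌊2769/2518⌋ = 1, remainder 251
⌊2518/251⌋ = 10, remainder 8
⌊251/8⌋ = 31, remainder 3
⌊8/3⌋ = 2, remainder 2
⌊3/2⌋ = 1, remainder 1
⌊2/1⌋ = 2, remainder 0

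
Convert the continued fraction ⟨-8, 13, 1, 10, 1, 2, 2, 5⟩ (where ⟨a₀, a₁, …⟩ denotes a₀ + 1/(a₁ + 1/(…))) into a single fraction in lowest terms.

Work from the innermost term outward:
Start with 5.
2 + 1/(5/1) = 2 + 1/5 = 11/5
2 + 1/(11/5) = 2 + 5/11 = 27/11
1 + 1/(27/11) = 1 + 11/27 = 38/27
10 + 1/(38/27) = 10 + 27/38 = 407/38
1 + 1/(407/38) = 1 + 38/407 = 445/407
13 + 1/(445/407) = 13 + 407/445 = 6192/445
-8 + 1/(6192/445) = -8 + 445/6192 = -49091/6192

-49091/6192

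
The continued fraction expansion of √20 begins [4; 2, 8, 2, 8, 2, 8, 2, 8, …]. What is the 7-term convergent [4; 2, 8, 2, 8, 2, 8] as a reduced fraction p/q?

Build up convergents one term at a time:
a_0 = 4: 4/1
a_1 = 2: 9/2
a_2 = 8: 76/17
a_3 = 2: 161/36
a_4 = 8: 1364/305
a_5 = 2: 2889/646
a_6 = 8: 24476/5473

24476/5473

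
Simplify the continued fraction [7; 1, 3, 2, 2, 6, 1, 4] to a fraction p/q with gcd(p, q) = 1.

Start with 4.
1 + 1/(4/1) = 1 + 1/4 = 5/4
6 + 1/(5/4) = 6 + 4/5 = 34/5
2 + 1/(34/5) = 2 + 5/34 = 73/34
2 + 1/(73/34) = 2 + 34/73 = 180/73
3 + 1/(180/73) = 3 + 73/180 = 613/180
1 + 1/(613/180) = 1 + 180/613 = 793/613
7 + 1/(793/613) = 7 + 613/793 = 6164/793

6164/793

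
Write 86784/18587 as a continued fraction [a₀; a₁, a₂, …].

86784 ÷ 18587 → quotient 4, remainder 12436
18587 ÷ 12436 → quotient 1, remainder 6151
12436 ÷ 6151 → quotient 2, remainder 134
6151 ÷ 134 → quotient 45, remainder 121
134 ÷ 121 → quotient 1, remainder 13
121 ÷ 13 → quotient 9, remainder 4
13 ÷ 4 → quotient 3, remainder 1
4 ÷ 1 → quotient 4, remainder 0

[4; 1, 2, 45, 1, 9, 3, 4]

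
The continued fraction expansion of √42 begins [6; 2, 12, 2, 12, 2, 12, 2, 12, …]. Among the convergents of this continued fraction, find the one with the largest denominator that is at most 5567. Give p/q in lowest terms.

8749/1350

List convergents until the denominator exceeds the bound:
a_0 = 6: 6/1  (≤ bound)
a_1 = 2: 13/2  (≤ bound)
a_2 = 12: 162/25  (≤ bound)
a_3 = 2: 337/52  (≤ bound)
a_4 = 12: 4206/649  (≤ bound)
a_5 = 2: 8749/1350  (≤ bound)
a_6 = 12: 109194/16849  (> 5567, stop)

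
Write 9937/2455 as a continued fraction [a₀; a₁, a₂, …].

Repeatedly divide and take the remainder:
9937 = 4·2455 + 117, so a_0 = 4
2455 = 20·117 + 115, so a_1 = 20
117 = 1·115 + 2, so a_2 = 1
115 = 57·2 + 1, so a_3 = 57
2 = 2·1 + 0, so a_4 = 2

[4; 20, 1, 57, 2]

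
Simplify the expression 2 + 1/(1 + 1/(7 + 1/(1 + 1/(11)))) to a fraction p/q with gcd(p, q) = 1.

309/107

Work from the innermost term outward:
Start with 11.
1 + 1/(11/1) = 1 + 1/11 = 12/11
7 + 1/(12/11) = 7 + 11/12 = 95/12
1 + 1/(95/12) = 1 + 12/95 = 107/95
2 + 1/(107/95) = 2 + 95/107 = 309/107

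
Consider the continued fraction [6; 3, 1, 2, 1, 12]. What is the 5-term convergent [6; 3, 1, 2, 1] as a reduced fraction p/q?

a_0 = 6: 6/1
a_1 = 3: 19/3
a_2 = 1: 25/4
a_3 = 2: 69/11
a_4 = 1: 94/15

94/15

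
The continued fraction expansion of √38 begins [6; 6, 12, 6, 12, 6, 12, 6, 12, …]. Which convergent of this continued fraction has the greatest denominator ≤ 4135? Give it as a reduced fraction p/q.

List convergents until the denominator exceeds the bound:
a_0 = 6: 6/1  (≤ bound)
a_1 = 6: 37/6  (≤ bound)
a_2 = 12: 450/73  (≤ bound)
a_3 = 6: 2737/444  (≤ bound)
a_4 = 12: 33294/5401  (> 4135, stop)

2737/444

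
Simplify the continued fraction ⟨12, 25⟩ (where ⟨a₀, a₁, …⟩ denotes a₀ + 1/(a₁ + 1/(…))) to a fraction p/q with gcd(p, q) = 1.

301/25

Build up convergents one term at a time:
a_0 = 12: 12/1
a_1 = 25: 301/25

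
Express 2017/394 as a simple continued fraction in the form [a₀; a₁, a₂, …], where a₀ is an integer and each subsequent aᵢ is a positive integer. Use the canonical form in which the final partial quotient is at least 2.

[5; 8, 2, 1, 1, 1, 1, 3]

Run the Euclidean algorithm, recording each quotient:
2017 ÷ 394 → quotient 5, remainder 47
394 ÷ 47 → quotient 8, remainder 18
47 ÷ 18 → quotient 2, remainder 11
18 ÷ 11 → quotient 1, remainder 7
11 ÷ 7 → quotient 1, remainder 4
7 ÷ 4 → quotient 1, remainder 3
4 ÷ 3 → quotient 1, remainder 1
3 ÷ 1 → quotient 3, remainder 0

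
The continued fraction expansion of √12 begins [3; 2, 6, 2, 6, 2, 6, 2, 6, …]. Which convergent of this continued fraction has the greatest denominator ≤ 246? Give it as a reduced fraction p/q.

List convergents until the denominator exceeds the bound:
a_0 = 3: 3/1  (≤ bound)
a_1 = 2: 7/2  (≤ bound)
a_2 = 6: 45/13  (≤ bound)
a_3 = 2: 97/28  (≤ bound)
a_4 = 6: 627/181  (≤ bound)
a_5 = 2: 1351/390  (> 246, stop)

627/181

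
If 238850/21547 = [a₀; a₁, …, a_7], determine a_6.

2

238850 ÷ 21547 → quotient 11, remainder 1833
21547 ÷ 1833 → quotient 11, remainder 1384
1833 ÷ 1384 → quotient 1, remainder 449
1384 ÷ 449 → quotient 3, remainder 37
449 ÷ 37 → quotient 12, remainder 5
37 ÷ 5 → quotient 7, remainder 2
5 ÷ 2 → quotient 2, remainder 1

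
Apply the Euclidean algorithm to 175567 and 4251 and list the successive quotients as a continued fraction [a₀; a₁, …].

[41; 3, 3, 60, 2, 3]

175567 = 41·4251 + 1276, so a_0 = 41
4251 = 3·1276 + 423, so a_1 = 3
1276 = 3·423 + 7, so a_2 = 3
423 = 60·7 + 3, so a_3 = 60
7 = 2·3 + 1, so a_4 = 2
3 = 3·1 + 0, so a_5 = 3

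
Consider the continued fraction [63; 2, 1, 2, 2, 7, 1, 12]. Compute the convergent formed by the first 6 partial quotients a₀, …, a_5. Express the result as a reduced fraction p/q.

Work from the innermost term outward:
Start with 7.
2 + 1/(7/1) = 2 + 1/7 = 15/7
2 + 1/(15/7) = 2 + 7/15 = 37/15
1 + 1/(37/15) = 1 + 15/37 = 52/37
2 + 1/(52/37) = 2 + 37/52 = 141/52
63 + 1/(141/52) = 63 + 52/141 = 8935/141

8935/141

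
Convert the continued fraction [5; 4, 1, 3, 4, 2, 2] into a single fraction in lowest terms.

2308/443

Collapse the nested fraction from the inside out:
Start with 2.
2 + 1/(2/1) = 2 + 1/2 = 5/2
4 + 1/(5/2) = 4 + 2/5 = 22/5
3 + 1/(22/5) = 3 + 5/22 = 71/22
1 + 1/(71/22) = 1 + 22/71 = 93/71
4 + 1/(93/71) = 4 + 71/93 = 443/93
5 + 1/(443/93) = 5 + 93/443 = 2308/443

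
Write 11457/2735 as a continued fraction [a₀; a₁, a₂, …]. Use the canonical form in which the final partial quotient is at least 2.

⌊11457/2735⌋ = 4, remainder 517
⌊2735/517⌋ = 5, remainder 150
⌊517/150⌋ = 3, remainder 67
⌊150/67⌋ = 2, remainder 16
⌊67/16⌋ = 4, remainder 3
⌊16/3⌋ = 5, remainder 1
⌊3/1⌋ = 3, remainder 0

[4; 5, 3, 2, 4, 5, 3]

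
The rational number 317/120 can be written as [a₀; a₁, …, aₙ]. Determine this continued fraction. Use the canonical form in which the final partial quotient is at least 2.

Run the Euclidean algorithm, recording each quotient:
317 ÷ 120 → quotient 2, remainder 77
120 ÷ 77 → quotient 1, remainder 43
77 ÷ 43 → quotient 1, remainder 34
43 ÷ 34 → quotient 1, remainder 9
34 ÷ 9 → quotient 3, remainder 7
9 ÷ 7 → quotient 1, remainder 2
7 ÷ 2 → quotient 3, remainder 1
2 ÷ 1 → quotient 2, remainder 0

[2; 1, 1, 1, 3, 1, 3, 2]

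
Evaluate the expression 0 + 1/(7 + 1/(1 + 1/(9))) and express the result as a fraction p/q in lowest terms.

Collapse the nested fraction from the inside out:
Start with 9.
1 + 1/(9/1) = 1 + 1/9 = 10/9
7 + 1/(10/9) = 7 + 9/10 = 79/10
0 + 1/(79/10) = 0 + 10/79 = 10/79

10/79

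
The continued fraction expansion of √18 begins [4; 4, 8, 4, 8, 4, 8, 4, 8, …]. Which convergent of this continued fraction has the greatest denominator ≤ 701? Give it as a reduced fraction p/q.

577/136

List convergents until the denominator exceeds the bound:
a_0 = 4: 4/1  (≤ bound)
a_1 = 4: 17/4  (≤ bound)
a_2 = 8: 140/33  (≤ bound)
a_3 = 4: 577/136  (≤ bound)
a_4 = 8: 4756/1121  (> 701, stop)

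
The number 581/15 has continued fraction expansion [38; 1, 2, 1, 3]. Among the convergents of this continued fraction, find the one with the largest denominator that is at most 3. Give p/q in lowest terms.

116/3

a_0 = 38: 38/1  (≤ bound)
a_1 = 1: 39/1  (≤ bound)
a_2 = 2: 116/3  (≤ bound)
a_3 = 1: 155/4  (> 3, stop)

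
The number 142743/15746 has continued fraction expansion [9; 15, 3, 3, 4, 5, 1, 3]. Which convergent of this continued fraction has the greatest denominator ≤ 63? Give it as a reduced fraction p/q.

a_0 = 9: 9/1  (≤ bound)
a_1 = 15: 136/15  (≤ bound)
a_2 = 3: 417/46  (≤ bound)
a_3 = 3: 1387/153  (> 63, stop)

417/46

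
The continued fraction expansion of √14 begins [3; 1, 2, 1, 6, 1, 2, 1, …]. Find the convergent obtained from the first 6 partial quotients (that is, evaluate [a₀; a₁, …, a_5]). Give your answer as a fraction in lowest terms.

116/31

a_0 = 3: 3/1
a_1 = 1: 4/1
a_2 = 2: 11/3
a_3 = 1: 15/4
a_4 = 6: 101/27
a_5 = 1: 116/31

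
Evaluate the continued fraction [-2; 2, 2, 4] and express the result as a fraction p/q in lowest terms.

a_0 = -2: -2/1
a_1 = 2: -3/2
a_2 = 2: -8/5
a_3 = 4: -35/22

-35/22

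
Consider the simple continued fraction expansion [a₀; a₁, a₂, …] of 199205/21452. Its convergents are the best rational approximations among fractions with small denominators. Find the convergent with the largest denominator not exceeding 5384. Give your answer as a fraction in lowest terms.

a_0 = 9: 9/1  (≤ bound)
a_1 = 3: 28/3  (≤ bound)
a_2 = 2: 65/7  (≤ bound)
a_3 = 55: 3603/388  (≤ bound)
a_4 = 3: 10874/1171  (≤ bound)
a_5 = 2: 25351/2730  (≤ bound)
a_6 = 3: 86927/9361  (> 5384, stop)

25351/2730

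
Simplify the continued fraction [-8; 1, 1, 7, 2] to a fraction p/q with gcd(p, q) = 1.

Start with 2.
7 + 1/(2/1) = 7 + 1/2 = 15/2
1 + 1/(15/2) = 1 + 2/15 = 17/15
1 + 1/(17/15) = 1 + 15/17 = 32/17
-8 + 1/(32/17) = -8 + 17/32 = -239/32

-239/32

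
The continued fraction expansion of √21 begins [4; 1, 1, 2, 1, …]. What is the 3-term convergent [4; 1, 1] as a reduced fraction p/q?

9/2

a_0 = 4: 4/1
a_1 = 1: 5/1
a_2 = 1: 9/2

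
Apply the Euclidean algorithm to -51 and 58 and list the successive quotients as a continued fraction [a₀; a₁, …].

[-1; 8, 3, 2]

Run the Euclidean algorithm, recording each quotient:
-51 = -1·58 + 7, so a_0 = -1
58 = 8·7 + 2, so a_1 = 8
7 = 3·2 + 1, so a_2 = 3
2 = 2·1 + 0, so a_3 = 2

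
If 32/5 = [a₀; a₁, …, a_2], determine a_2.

Run the Euclidean algorithm, recording each quotient:
32 = 6·5 + 2, so a_0 = 6
5 = 2·2 + 1, so a_1 = 2
2 = 2·1 + 0, so a_2 = 2

2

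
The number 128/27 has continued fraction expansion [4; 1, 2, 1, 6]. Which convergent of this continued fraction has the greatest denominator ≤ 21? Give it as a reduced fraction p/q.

19/4

a_0 = 4: 4/1  (≤ bound)
a_1 = 1: 5/1  (≤ bound)
a_2 = 2: 14/3  (≤ bound)
a_3 = 1: 19/4  (≤ bound)
a_4 = 6: 128/27  (> 21, stop)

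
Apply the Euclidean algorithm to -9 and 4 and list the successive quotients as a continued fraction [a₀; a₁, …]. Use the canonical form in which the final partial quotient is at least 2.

[-3; 1, 3]

-9 ÷ 4 → quotient -3, remainder 3
4 ÷ 3 → quotient 1, remainder 1
3 ÷ 1 → quotient 3, remainder 0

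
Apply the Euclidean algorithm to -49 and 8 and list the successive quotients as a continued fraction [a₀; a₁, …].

[-7; 1, 7]

-49 = -7·8 + 7, so a_0 = -7
8 = 1·7 + 1, so a_1 = 1
7 = 7·1 + 0, so a_2 = 7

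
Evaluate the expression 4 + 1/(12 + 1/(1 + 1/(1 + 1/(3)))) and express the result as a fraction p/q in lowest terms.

359/88

Compute successive convergents:
a_0 = 4: 4/1
a_1 = 12: 49/12
a_2 = 1: 53/13
a_3 = 1: 102/25
a_4 = 3: 359/88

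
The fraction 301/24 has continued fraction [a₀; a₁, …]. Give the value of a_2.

⌊301/24⌋ = 12, remainder 13
⌊24/13⌋ = 1, remainder 11
⌊13/11⌋ = 1, remainder 2

1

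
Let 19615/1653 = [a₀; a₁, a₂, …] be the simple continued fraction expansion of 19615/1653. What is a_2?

19615 ÷ 1653 → quotient 11, remainder 1432
1653 ÷ 1432 → quotient 1, remainder 221
1432 ÷ 221 → quotient 6, remainder 106

6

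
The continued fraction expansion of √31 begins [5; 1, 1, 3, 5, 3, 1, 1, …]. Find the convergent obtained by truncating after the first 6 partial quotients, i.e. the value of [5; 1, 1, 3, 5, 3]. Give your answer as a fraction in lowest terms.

657/118

a_0 = 5: 5/1
a_1 = 1: 6/1
a_2 = 1: 11/2
a_3 = 3: 39/7
a_4 = 5: 206/37
a_5 = 3: 657/118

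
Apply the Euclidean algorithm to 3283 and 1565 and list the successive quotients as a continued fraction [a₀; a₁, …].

[2; 10, 4, 2, 1, 2, 4]

Repeatedly divide and take the remainder:
⌊3283/1565⌋ = 2, remainder 153
⌊1565/153⌋ = 10, remainder 35
⌊153/35⌋ = 4, remainder 13
⌊35/13⌋ = 2, remainder 9
⌊13/9⌋ = 1, remainder 4
⌊9/4⌋ = 2, remainder 1
⌊4/1⌋ = 4, remainder 0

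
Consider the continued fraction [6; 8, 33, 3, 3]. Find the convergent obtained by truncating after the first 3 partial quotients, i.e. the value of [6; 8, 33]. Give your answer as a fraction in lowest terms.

1623/265

Start with 33.
8 + 1/(33/1) = 8 + 1/33 = 265/33
6 + 1/(265/33) = 6 + 33/265 = 1623/265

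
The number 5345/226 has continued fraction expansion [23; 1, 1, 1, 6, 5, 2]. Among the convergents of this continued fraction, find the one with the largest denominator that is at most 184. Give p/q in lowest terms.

List convergents until the denominator exceeds the bound:
a_0 = 23: 23/1  (≤ bound)
a_1 = 1: 24/1  (≤ bound)
a_2 = 1: 47/2  (≤ bound)
a_3 = 1: 71/3  (≤ bound)
a_4 = 6: 473/20  (≤ bound)
a_5 = 5: 2436/103  (≤ bound)
a_6 = 2: 5345/226  (> 184, stop)

2436/103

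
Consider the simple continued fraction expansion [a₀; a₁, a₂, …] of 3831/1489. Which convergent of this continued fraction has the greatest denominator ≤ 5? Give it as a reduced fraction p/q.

13/5

a_0 = 2: 2/1  (≤ bound)
a_1 = 1: 3/1  (≤ bound)
a_2 = 1: 5/2  (≤ bound)
a_3 = 2: 13/5  (≤ bound)
a_4 = 1: 18/7  (> 5, stop)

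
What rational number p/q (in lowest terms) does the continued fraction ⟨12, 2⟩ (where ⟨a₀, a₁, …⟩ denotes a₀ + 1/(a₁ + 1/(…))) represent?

25/2

Use the convergent recurrence hₖ = aₖ·hₖ₋₁ + hₖ₋₂ (and likewise for the denominators kₖ):
a_0 = 12: 12/1
a_1 = 2: 25/2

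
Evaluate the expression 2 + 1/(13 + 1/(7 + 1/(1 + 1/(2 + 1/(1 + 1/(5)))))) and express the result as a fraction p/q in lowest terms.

a_0 = 2: 2/1
a_1 = 13: 27/13
a_2 = 7: 191/92
a_3 = 1: 218/105
a_4 = 2: 627/302
a_5 = 1: 845/407
a_6 = 5: 4852/2337

4852/2337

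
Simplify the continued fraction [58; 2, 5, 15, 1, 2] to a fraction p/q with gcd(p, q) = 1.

a_0 = 58: 58/1
a_1 = 2: 117/2
a_2 = 5: 643/11
a_3 = 15: 9762/167
a_4 = 1: 10405/178
a_5 = 2: 30572/523

30572/523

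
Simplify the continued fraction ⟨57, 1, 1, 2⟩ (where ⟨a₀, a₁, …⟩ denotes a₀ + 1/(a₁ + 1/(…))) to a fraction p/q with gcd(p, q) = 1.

288/5

a_0 = 57: 57/1
a_1 = 1: 58/1
a_2 = 1: 115/2
a_3 = 2: 288/5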